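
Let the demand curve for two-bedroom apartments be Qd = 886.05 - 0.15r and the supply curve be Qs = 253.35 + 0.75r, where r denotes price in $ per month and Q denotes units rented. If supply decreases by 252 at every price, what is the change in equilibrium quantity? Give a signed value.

Set Qd = Qs: 886.05 - 0.15r = 253.35 + 0.75r, so 632.7 = 0.9r and r* = 703.
Substitute back: Q* = 886.05 - 0.15(703) = 780.6.
After the shift, supply is Qs = 1.35 + 0.75r.
The new intersection has 884.7 = 0.9r, i.e. r = 983, Q = 738.6.
ΔQ = 738.6 - 780.6 = -42.

ΔQ = -42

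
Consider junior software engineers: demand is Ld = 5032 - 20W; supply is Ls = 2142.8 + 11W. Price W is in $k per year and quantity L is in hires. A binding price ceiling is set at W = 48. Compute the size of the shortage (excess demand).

Evaluating both curves at the ceiling price 48 gives Ld = 4072, Ls = 2670.8.
Shortage = Ld - Ls = 4072 - 2670.8 = 1401.2.

Shortage = 1401.2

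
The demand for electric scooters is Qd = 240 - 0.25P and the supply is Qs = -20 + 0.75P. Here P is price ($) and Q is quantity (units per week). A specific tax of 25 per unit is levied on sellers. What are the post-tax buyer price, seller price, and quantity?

The tax drives a wedge P_b - P_s = 25. Substituting P_s = P_b - 25 into supply: Qs = -38.75 + 0.75P_b.
Equate demand and the shifted supply: 240 - 0.25P_b = -38.75 + 0.75P_b, giving P_b = 278.75, so P_b = 278.75.
So P_s = 253.75 and the quantity traded is Q = 240 - 0.25(278.75) = 170.3125.

P_b = 278.75, P_s = 253.75, Q = 170.3125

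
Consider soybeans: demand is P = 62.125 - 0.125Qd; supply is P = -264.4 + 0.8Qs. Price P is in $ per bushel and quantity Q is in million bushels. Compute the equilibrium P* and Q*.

In direct form, Qd = 497 - 8P and Qs = 330.5 + 1.25P.
The market clears where 497 - 8P = 330.5 + 1.25P. Rearranging, 9.25P = 166.5, hence P* = 18.
Substitute back: Q* = 497 - 8(18) = 353.

P* = 18, Q* = 353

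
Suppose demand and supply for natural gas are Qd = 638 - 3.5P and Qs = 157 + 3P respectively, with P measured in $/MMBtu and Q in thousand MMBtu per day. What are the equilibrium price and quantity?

At equilibrium Qd = Qs, so 638 - 3.5P = 157 + 3P; collecting terms, 481 = 6.5P and P* = 74.
Plugging P* into demand: Q* = 638 - 3.5(74) = 379.

P* = 74, Q* = 379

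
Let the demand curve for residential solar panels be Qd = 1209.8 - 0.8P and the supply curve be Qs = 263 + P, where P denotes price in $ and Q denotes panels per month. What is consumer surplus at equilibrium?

Consumer surplus = 389075.625

Set Qd = Qs: 1209.8 - 0.8P = 263 + P, so 946.8 = 1.8P and P* = 526.
Substitute back: Q* = 1209.8 - 0.8(526) = 789.
Demand choke price (Qd = 0): P = 1209.8/0.8 = 1512.25. Consumer surplus = ½ × (1512.25 - 526) × 789 = 389075.625.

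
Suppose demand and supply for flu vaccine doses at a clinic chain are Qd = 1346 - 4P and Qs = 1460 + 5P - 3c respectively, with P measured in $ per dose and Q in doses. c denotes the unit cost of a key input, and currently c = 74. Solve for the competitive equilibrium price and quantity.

P* = 12, Q* = 1298

With c = 74, supply is Qs = 1238 + 5P.
At equilibrium Qd = Qs, so 1346 - 4P = 1238 + 5P; collecting terms, 108 = 9P and P* = 12.
Substitute back: Q* = 1346 - 4(12) = 1298.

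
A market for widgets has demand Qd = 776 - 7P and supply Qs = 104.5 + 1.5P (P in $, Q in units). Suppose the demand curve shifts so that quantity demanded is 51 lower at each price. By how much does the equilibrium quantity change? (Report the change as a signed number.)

The market clears where 776 - 7P = 104.5 + 1.5P. Rearranging, 8.5P = 671.5, hence P* = 79.
From the demand curve, Q* = 776 - 7(79) = 223.
After the shift, demand is Qd = 725 - 7P.
The new intersection has 620.5 = 8.5P, i.e. P = 73, Q = 214.
ΔQ = 214 - 223 = -9.

ΔQ = -9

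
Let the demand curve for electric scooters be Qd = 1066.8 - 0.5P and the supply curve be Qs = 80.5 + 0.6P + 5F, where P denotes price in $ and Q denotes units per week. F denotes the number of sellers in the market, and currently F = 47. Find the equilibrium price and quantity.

With F = 47, supply is Qs = 315.5 + 0.6P.
Equating demand and supply, 1066.8 - 0.5P = 315.5 + 0.6P gives 1.1P = 751.3, so P* = 683.
Plugging P* into demand: Q* = 1066.8 - 0.5(683) = 725.3.

P* = 683, Q* = 725.3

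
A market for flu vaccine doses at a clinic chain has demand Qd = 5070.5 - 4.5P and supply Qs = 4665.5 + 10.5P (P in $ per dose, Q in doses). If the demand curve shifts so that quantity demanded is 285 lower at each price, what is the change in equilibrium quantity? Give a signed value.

ΔQ = -199.5

At equilibrium Qd = Qs, so 5070.5 - 4.5P = 4665.5 + 10.5P; collecting terms, 405 = 15P and P* = 27.
Substitute back: Q* = 5070.5 - 4.5(27) = 4949.
After the shift, demand is Qd = 4785.5 - 4.5P.
New equilibrium: 120 = 15P, so P = 8 and Q = 4749.5.
ΔQ = 4749.5 - 4949 = -199.5.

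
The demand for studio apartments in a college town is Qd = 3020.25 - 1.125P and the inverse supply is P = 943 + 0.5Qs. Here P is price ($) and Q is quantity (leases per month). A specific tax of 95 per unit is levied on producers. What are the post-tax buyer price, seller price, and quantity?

P_b = 1630.8, P_s = 1535.8, Q = 1185.6

Inverting to quantity form: Qs = -1886 + 2P.
Producers keep P_s = P_b - 95 per unit, so supply in terms of the buyer price is Qs = -2076 + 2P_b.
Market clearing requires 3020.25 - 1.125P_b = -2076 + 2P_b; hence 5096.25 = 3.125P_b and P_b = 1630.8.
So P_s = 1535.8 and the quantity traded is Q = 3020.25 - 1.125(1630.8) = 1185.6.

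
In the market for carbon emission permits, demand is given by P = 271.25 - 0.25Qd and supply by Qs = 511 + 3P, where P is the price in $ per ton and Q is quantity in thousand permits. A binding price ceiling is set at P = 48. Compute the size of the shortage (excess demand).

Shortage = 238

Rewriting in direct form: Qd = 1085 - 4P.
At P = 48: Qd = 893 and Qs = 655.
Shortage = Qd - Qs = 893 - 655 = 238.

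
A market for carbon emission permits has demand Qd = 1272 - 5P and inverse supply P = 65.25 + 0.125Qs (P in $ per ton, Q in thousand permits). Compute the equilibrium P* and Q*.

P* = 138, Q* = 582

Solving each curve for Q: Qs = -522 + 8P.
Set Qd = Qs: 1272 - 5P = -522 + 8P, so 1794 = 13P and P* = 138.
From the demand curve, Q* = 1272 - 5(138) = 582.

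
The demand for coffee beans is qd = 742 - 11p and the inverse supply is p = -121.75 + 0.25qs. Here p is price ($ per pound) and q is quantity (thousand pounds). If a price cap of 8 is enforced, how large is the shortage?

Solving each curve for q: qs = 487 + 4p.
With p fixed at 8, quantity demanded is 654 and quantity supplied is 519.
Shortage = qd - qs = 654 - 519 = 135.

Shortage = 135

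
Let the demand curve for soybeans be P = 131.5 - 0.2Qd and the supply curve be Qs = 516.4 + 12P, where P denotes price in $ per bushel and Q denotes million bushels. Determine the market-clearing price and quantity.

Rewriting in direct form: Qd = 657.5 - 5P.
Set Qd = Qs: 657.5 - 5P = 516.4 + 12P, so 141.1 = 17P and P* = 8.3.
From the demand curve, Q* = 657.5 - 5(8.3) = 616.

P* = 8.3, Q* = 616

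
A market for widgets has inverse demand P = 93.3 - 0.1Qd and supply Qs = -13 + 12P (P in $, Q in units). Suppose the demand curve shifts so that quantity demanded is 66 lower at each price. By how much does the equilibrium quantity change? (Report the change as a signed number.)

Solving each curve for Q: Qd = 933 - 10P.
Equating demand and supply, 933 - 10P = -13 + 12P gives 22P = 946, so P* = 43.
Plugging P* into demand: Q* = 933 - 10(43) = 503.
After the shift, demand is Qd = 867 - 10P.
Re-solving, 22P = 880 gives P = 40 and Q = 467.
ΔQ = 467 - 503 = -36.

ΔQ = -36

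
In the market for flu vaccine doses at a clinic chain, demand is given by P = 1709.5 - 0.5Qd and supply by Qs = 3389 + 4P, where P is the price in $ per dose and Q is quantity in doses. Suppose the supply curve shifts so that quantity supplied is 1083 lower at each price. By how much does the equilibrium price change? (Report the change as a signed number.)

ΔP = 180.5

In direct form, Qd = 3419 - 2P.
The market clears where 3419 - 2P = 3389 + 4P. Rearranging, 6P = 30, hence P* = 5.
Substitute back: Q* = 3419 - 2(5) = 3409.
After the shift, supply is Qs = 2306 + 4P.
The new intersection has 1113 = 6P, i.e. P = 185.5, Q = 3048.
ΔP = 185.5 - 5 = 180.5.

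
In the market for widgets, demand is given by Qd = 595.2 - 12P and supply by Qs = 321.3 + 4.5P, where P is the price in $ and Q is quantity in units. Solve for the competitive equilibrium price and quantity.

P* = 16.6, Q* = 396

Set Qd = Qs: 595.2 - 12P = 321.3 + 4.5P, so 273.9 = 16.5P and P* = 16.6.
Then Q* = 595.2 - 12(16.6) = 396.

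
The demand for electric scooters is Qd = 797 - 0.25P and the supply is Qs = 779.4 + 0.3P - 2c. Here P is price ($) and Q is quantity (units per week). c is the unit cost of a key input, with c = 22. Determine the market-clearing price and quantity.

With c = 22, supply is Qs = 735.4 + 0.3P.
Equating demand and supply, 797 - 0.25P = 735.4 + 0.3P gives 0.55P = 61.6, so P* = 112.
Substitute back: Q* = 797 - 0.25(112) = 769.

P* = 112, Q* = 769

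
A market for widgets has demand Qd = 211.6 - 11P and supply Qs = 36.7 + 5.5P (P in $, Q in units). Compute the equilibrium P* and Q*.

The market clears where 211.6 - 11P = 36.7 + 5.5P. Rearranging, 16.5P = 174.9, hence P* = 10.6.
Plugging P* into demand: Q* = 211.6 - 11(10.6) = 95.

P* = 10.6, Q* = 95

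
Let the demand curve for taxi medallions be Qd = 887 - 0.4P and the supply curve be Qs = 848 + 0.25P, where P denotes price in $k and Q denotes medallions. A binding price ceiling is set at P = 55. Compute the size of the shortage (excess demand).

Shortage = 3.25

With P fixed at 55, quantity demanded is 865 and quantity supplied is 861.75.
Shortage = Qd - Qs = 865 - 861.75 = 3.25.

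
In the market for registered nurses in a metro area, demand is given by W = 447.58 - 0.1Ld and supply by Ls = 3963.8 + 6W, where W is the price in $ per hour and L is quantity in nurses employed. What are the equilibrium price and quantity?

Solving each curve for L: Ld = 4475.8 - 10W.
Equating demand and supply, 4475.8 - 10W = 3963.8 + 6W gives 16W = 512, so W* = 32.
From the demand curve, L* = 4475.8 - 10(32) = 4155.8.

W* = 32, L* = 4155.8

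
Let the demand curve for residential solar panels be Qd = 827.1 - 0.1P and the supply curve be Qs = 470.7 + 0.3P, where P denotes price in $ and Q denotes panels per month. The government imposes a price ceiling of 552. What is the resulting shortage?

At P = 552: Qd = 771.9 and Qs = 636.3.
Shortage = Qd - Qs = 771.9 - 636.3 = 135.6.

Shortage = 135.6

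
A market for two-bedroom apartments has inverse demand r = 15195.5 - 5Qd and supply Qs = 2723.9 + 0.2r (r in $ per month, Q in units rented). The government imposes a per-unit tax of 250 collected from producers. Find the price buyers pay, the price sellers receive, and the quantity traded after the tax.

r_b = 913, r_s = 663, Q = 2856.5

Inverting to quantity form: Qd = 3039.1 - 0.2r.
The tax drives a wedge r_b - r_s = 250. Substituting r_s = r_b - 250 into supply: Qs = 2673.9 + 0.2r_b.
Equate demand and the shifted supply: 3039.1 - 0.2r_b = 2673.9 + 0.2r_b, giving 0.4r_b = 365.2, so r_b = 913.
Then r_s = 913 - 250 = 663 and Q = 3039.1 - 0.2(913) = 2856.5.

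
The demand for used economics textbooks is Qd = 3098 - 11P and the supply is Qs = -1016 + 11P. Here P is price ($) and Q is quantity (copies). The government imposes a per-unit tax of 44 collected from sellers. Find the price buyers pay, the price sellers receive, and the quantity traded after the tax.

P_b = 209, P_s = 165, Q = 799

The tax drives a wedge P_b - P_s = 44. Substituting P_s = P_b - 44 into supply: Qs = -1500 + 11P_b.
Equate demand and the shifted supply: 3098 - 11P_b = -1500 + 11P_b, giving 22P_b = 4598, so P_b = 209.
So P_s = 165 and the quantity traded is Q = 3098 - 11(209) = 799.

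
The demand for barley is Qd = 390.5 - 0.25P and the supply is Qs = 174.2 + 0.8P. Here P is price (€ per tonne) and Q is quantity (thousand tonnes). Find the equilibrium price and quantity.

At equilibrium Qd = Qs, so 390.5 - 0.25P = 174.2 + 0.8P; collecting terms, 216.3 = 1.05P and P* = 206.
Substitute back: Q* = 390.5 - 0.25(206) = 339.

P* = 206, Q* = 339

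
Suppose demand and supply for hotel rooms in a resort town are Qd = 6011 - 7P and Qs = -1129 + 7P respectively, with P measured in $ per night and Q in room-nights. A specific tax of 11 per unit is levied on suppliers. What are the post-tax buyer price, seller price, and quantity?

P_b = 515.5, P_s = 504.5, Q = 2402.5

Suppliers keep P_s = P_b - 11 per unit, so supply in terms of the buyer price is Qs = -1206 + 7P_b.
Equate demand and the shifted supply: 6011 - 7P_b = -1206 + 7P_b, giving 14P_b = 7217, so P_b = 515.5.
So P_s = 504.5 and the quantity traded is Q = 6011 - 7(515.5) = 2402.5.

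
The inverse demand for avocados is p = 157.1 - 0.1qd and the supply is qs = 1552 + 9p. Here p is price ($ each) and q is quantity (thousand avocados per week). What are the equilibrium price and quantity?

Inverting to quantity form: qd = 1571 - 10p.
Set qd = qs: 1571 - 10p = 1552 + 9p, so 19 = 19p and p* = 1.
Then q* = 1571 - 10(1) = 1561.

p* = 1, q* = 1561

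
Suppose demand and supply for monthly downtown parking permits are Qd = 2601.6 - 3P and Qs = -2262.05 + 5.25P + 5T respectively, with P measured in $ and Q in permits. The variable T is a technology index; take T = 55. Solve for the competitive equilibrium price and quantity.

With T = 55, supply is Qs = -1987.05 + 5.25P.
Equating demand and supply, 2601.6 - 3P = -1987.05 + 5.25P gives 8.25P = 4588.65, so P* = 556.2.
Substitute back: Q* = 2601.6 - 3(556.2) = 933.

P* = 556.2, Q* = 933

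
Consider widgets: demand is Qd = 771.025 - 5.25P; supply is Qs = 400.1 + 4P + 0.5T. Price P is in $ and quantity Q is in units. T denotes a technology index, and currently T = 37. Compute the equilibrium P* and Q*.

P* = 38.1, Q* = 571

With T = 37, supply is Qs = 418.6 + 4P.
Equating demand and supply, 771.025 - 5.25P = 418.6 + 4P gives 9.25P = 352.425, so P* = 38.1.
Then Q* = 771.025 - 5.25(38.1) = 571.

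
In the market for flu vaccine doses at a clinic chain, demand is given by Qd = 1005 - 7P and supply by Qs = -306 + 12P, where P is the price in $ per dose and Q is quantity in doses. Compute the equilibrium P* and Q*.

Equating demand and supply, 1005 - 7P = -306 + 12P gives 19P = 1311, so P* = 69.
Then Q* = 1005 - 7(69) = 522.

P* = 69, Q* = 522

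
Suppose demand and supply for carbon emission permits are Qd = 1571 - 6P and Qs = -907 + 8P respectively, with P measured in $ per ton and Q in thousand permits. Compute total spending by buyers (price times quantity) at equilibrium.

The market clears where 1571 - 6P = -907 + 8P. Rearranging, 14P = 2478, hence P* = 177.
Plugging P* into demand: Q* = 1571 - 6(177) = 509.
Total spending by buyers = P* × Q* = 177 × 509 = 90093.

Total spending by buyers = 90093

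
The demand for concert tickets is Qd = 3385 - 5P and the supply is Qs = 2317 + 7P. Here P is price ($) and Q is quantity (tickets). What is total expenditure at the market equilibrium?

At equilibrium Qd = Qs, so 3385 - 5P = 2317 + 7P; collecting terms, 1068 = 12P and P* = 89.
Substitute back: Q* = 3385 - 5(89) = 2940.
Total expenditure = P* × Q* = 89 × 2940 = 261660.

Total expenditure = 261660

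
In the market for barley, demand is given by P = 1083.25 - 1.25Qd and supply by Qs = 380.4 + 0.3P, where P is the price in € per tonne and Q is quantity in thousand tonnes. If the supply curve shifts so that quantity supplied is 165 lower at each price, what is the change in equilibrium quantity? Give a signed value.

Inverting to quantity form: Qd = 866.6 - 0.8P.
The market clears where 866.6 - 0.8P = 380.4 + 0.3P. Rearranging, 1.1P = 486.2, hence P* = 442.
Plugging P* into demand: Q* = 866.6 - 0.8(442) = 513.
After the shift, supply is Qs = 215.4 + 0.3P.
New equilibrium: 651.2 = 1.1P, so P = 592 and Q = 393.
ΔQ = 393 - 513 = -120.

ΔQ = -120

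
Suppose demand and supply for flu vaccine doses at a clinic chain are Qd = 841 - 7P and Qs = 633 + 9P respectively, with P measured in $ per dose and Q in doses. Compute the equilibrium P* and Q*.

Equating demand and supply, 841 - 7P = 633 + 9P gives 16P = 208, so P* = 13.
Plugging P* into demand: Q* = 841 - 7(13) = 750.

P* = 13, Q* = 750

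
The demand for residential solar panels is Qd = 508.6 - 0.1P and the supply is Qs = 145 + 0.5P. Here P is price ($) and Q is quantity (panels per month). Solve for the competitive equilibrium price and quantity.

The market clears where 508.6 - 0.1P = 145 + 0.5P. Rearranging, 0.6P = 363.6, hence P* = 606.
Then Q* = 508.6 - 0.1(606) = 448.

P* = 606, Q* = 448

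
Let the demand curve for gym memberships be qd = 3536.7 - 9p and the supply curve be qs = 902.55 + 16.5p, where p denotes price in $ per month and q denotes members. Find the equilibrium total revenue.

Total revenue = 269303.1

Equating demand and supply, 3536.7 - 9p = 902.55 + 16.5p gives 25.5p = 2634.15, so p* = 103.3.
Then q* = 3536.7 - 9(103.3) = 2607.
Total revenue = p* × q* = 103.3 × 2607 = 269303.1.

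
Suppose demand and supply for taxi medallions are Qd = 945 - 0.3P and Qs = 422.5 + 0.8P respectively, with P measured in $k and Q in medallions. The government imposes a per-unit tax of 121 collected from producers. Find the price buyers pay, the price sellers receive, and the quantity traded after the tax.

P_b = 563, P_s = 442, Q = 776.1

With a tax of 121 on producers, they supply based on the net price P_s = P_b - 121, so Qs = 325.7 + 0.8P_b.
Equate demand and the shifted supply: 945 - 0.3P_b = 325.7 + 0.8P_b, giving 1.1P_b = 619.3, so P_b = 563.
Then P_s = 563 - 121 = 442 and Q = 945 - 0.3(563) = 776.1.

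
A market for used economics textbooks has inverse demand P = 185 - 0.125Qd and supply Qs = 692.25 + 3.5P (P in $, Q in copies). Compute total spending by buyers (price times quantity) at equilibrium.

In direct form, Qd = 1480 - 8P.
Set Qd = Qs: 1480 - 8P = 692.25 + 3.5P, so 787.75 = 11.5P and P* = 68.5.
Substitute back: Q* = 1480 - 8(68.5) = 932.
Total spending by buyers = P* × Q* = 68.5 × 932 = 63842.

Total spending by buyers = 63842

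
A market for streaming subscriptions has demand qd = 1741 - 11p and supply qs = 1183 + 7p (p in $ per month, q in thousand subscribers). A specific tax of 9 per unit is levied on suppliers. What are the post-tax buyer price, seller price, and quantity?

The tax drives a wedge p_b - p_s = 9. Substituting p_s = p_b - 9 into supply: qs = 1120 + 7p_b.
Equate demand and the shifted supply: 1741 - 11p_b = 1120 + 7p_b, giving 18p_b = 621, so p_b = 34.5.
Then p_s = 34.5 - 9 = 25.5 and q = 1741 - 11(34.5) = 1361.5.

p_b = 34.5, p_s = 25.5, q = 1361.5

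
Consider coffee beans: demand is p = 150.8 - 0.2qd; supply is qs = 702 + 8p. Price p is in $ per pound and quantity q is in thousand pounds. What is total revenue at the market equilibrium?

Total revenue = 2936

Solving each curve for q: qd = 754 - 5p.
Equating demand and supply, 754 - 5p = 702 + 8p gives 13p = 52, so p* = 4.
From the demand curve, q* = 754 - 5(4) = 734.
Total revenue = p* × q* = 4 × 734 = 2936.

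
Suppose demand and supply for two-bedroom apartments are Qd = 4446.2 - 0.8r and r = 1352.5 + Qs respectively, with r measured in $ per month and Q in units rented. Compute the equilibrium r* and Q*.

r* = 3221.5, Q* = 1869

Solving each curve for Q: Qs = -1352.5 + r.
Set Qd = Qs: 4446.2 - 0.8r = -1352.5 + r, so 5798.7 = 1.8r and r* = 3221.5.
Substitute back: Q* = 4446.2 - 0.8(3221.5) = 1869.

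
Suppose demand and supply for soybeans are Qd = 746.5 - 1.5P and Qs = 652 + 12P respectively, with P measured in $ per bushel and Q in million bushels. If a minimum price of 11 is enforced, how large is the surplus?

Surplus = 54

At P = 11: Qd = 730 and Qs = 784.
Surplus = Qs - Qd = 784 - 730 = 54.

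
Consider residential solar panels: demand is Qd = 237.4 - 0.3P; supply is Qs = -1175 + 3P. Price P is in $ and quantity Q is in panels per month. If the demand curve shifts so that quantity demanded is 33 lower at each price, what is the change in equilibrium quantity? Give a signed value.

The market clears where 237.4 - 0.3P = -1175 + 3P. Rearranging, 3.3P = 1412.4, hence P* = 428.
Substitute back: Q* = 237.4 - 0.3(428) = 109.
After the shift, demand is Qd = 204.4 - 0.3P.
The new intersection has 1379.4 = 3.3P, i.e. P = 418, Q = 79.
ΔQ = 79 - 109 = -30.

ΔQ = -30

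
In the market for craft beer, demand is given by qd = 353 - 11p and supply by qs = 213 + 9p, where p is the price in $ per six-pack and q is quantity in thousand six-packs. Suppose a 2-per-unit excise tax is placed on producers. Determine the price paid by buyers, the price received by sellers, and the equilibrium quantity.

With a tax of 2 on producers, they supply based on the net price p_s = p_b - 2, so qs = 195 + 9p_b.
Equate demand and the shifted supply: 353 - 11p_b = 195 + 9p_b, giving 20p_b = 158, so p_b = 7.9.
Then p_s = 7.9 - 2 = 5.9 and q = 353 - 11(7.9) = 266.1.

p_b = 7.9, p_s = 5.9, q = 266.1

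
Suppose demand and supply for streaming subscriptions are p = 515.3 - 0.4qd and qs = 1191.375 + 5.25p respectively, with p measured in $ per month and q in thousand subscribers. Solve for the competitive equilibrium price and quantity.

Solving each curve for q: qd = 1288.25 - 2.5p.
Equating demand and supply, 1288.25 - 2.5p = 1191.375 + 5.25p gives 7.75p = 96.875, so p* = 12.5.
Substitute back: q* = 1288.25 - 2.5(12.5) = 1257.

p* = 12.5, q* = 1257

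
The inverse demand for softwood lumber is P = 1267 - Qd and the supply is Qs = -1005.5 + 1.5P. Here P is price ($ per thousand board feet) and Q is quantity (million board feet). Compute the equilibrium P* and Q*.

Inverting to quantity form: Qd = 1267 - P.
Set Qd = Qs: 1267 - P = -1005.5 + 1.5P, so 2272.5 = 2.5P and P* = 909.
Substitute back: Q* = 1267 - 909 = 358.

P* = 909, Q* = 358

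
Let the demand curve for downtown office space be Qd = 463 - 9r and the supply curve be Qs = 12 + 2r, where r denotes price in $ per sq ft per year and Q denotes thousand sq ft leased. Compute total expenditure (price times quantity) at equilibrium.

Total expenditure = 3854

At equilibrium Qd = Qs, so 463 - 9r = 12 + 2r; collecting terms, 451 = 11r and r* = 41.
Plugging r* into demand: Q* = 463 - 9(41) = 94.
Total expenditure = r* × Q* = 41 × 94 = 3854.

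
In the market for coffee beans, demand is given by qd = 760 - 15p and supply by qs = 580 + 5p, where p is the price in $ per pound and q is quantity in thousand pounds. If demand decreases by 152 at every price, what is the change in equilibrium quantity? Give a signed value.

The market clears where 760 - 15p = 580 + 5p. Rearranging, 20p = 180, hence p* = 9.
Substitute back: q* = 760 - 15(9) = 625.
After the shift, demand is qd = 608 - 15p.
Re-solving, 20p = 28 gives p = 1.4 and q = 587.
Δq = 587 - 625 = -38.

Δq = -38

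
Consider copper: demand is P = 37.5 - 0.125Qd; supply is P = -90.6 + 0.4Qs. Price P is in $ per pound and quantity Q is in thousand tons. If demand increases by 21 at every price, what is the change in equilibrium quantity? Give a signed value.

Rewriting in direct form: Qd = 300 - 8P and Qs = 226.5 + 2.5P.
The market clears where 300 - 8P = 226.5 + 2.5P. Rearranging, 10.5P = 73.5, hence P* = 7.
Substitute back: Q* = 300 - 8(7) = 244.
After the shift, demand is Qd = 321 - 8P.
New equilibrium: 94.5 = 10.5P, so P = 9 and Q = 249.
ΔQ = 249 - 244 = 5.

ΔQ = 5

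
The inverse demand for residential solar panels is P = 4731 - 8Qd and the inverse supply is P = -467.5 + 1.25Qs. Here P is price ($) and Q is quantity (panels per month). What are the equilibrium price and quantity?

P* = 235, Q* = 562

Solving each curve for Q: Qd = 591.375 - 0.125P and Qs = 374 + 0.8P.
The market clears where 591.375 - 0.125P = 374 + 0.8P. Rearranging, 0.925P = 217.375, hence P* = 235.
From the demand curve, Q* = 591.375 - 0.125(235) = 562.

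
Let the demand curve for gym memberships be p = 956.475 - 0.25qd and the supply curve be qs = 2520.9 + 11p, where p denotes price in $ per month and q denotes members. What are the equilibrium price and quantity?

In direct form, qd = 3825.9 - 4p.
Equating demand and supply, 3825.9 - 4p = 2520.9 + 11p gives 15p = 1305, so p* = 87.
Then q* = 3825.9 - 4(87) = 3477.9.

p* = 87, q* = 3477.9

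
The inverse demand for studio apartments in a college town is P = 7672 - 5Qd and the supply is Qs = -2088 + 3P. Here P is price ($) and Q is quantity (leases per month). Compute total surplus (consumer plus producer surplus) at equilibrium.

Solving each curve for Q: Qd = 1534.4 - 0.2P.
The market clears where 1534.4 - 0.2P = -2088 + 3P. Rearranging, 3.2P = 3622.4, hence P* = 1132.
Plugging P* into demand: Q* = 1534.4 - 0.2(1132) = 1308.
Demand choke price = 7672; supply choke price = 696. CS = ½(7672 - 1132)(1308) = 4277160; PS = ½(1132 - 696)(1308) = 285144. Total surplus = 4562304.

Total surplus = 4562304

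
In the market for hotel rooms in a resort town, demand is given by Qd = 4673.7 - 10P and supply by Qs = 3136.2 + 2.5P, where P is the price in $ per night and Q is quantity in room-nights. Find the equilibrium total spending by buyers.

Equating demand and supply, 4673.7 - 10P = 3136.2 + 2.5P gives 12.5P = 1537.5, so P* = 123.
Then Q* = 4673.7 - 10(123) = 3443.7.
Total spending by buyers = P* × Q* = 123 × 3443.7 = 423575.1.

Total spending by buyers = 423575.1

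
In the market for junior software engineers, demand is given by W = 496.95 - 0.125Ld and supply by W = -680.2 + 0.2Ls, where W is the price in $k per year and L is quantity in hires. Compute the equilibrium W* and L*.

W* = 44.2, L* = 3622

Rewriting in direct form: Ld = 3975.6 - 8W and Ls = 3401 + 5W.
At equilibrium Ld = Ls, so 3975.6 - 8W = 3401 + 5W; collecting terms, 574.6 = 13W and W* = 44.2.
From the demand curve, L* = 3975.6 - 8(44.2) = 3622.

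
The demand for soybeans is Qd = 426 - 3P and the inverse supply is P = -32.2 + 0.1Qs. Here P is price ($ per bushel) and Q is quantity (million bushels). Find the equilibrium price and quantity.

Solving each curve for Q: Qs = 322 + 10P.
The market clears where 426 - 3P = 322 + 10P. Rearranging, 13P = 104, hence P* = 8.
Substitute back: Q* = 426 - 3(8) = 402.

P* = 8, Q* = 402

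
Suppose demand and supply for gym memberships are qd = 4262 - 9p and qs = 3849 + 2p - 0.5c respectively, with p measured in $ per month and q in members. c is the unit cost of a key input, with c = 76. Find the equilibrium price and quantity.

p* = 41, q* = 3893

With c = 76, supply is qs = 3811 + 2p.
At equilibrium qd = qs, so 4262 - 9p = 3811 + 2p; collecting terms, 451 = 11p and p* = 41.
Substitute back: q* = 4262 - 9(41) = 3893.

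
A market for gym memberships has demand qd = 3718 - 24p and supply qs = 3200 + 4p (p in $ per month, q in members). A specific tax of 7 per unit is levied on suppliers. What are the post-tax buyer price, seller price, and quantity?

p_b = 19.5, p_s = 12.5, q = 3250

With a tax of 7 on suppliers, they supply based on the net price p_s = p_b - 7, so qs = 3172 + 4p_b.
Set qd = qs: 3718 - 24p_b = 3172 + 4p_b, so 546 = 28p_b and p_b = 19.5.
Then p_s = 19.5 - 7 = 12.5 and q = 3718 - 24(19.5) = 3250.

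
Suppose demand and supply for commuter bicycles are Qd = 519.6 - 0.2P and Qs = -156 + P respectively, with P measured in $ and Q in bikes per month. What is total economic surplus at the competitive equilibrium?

At equilibrium Qd = Qs, so 519.6 - 0.2P = -156 + P; collecting terms, 675.6 = 1.2P and P* = 563.
From the demand curve, Q* = 519.6 - 0.2(563) = 407.
Demand choke price = 2598; supply choke price = 156. CS = ½(2598 - 563)(407) = 414122.5; PS = ½(563 - 156)(407) = 82824.5. Total surplus = 496947.

Total surplus = 496947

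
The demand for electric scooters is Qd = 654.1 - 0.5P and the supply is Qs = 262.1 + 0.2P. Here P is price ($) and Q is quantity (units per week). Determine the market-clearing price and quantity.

P* = 560, Q* = 374.1

The market clears where 654.1 - 0.5P = 262.1 + 0.2P. Rearranging, 0.7P = 392, hence P* = 560.
Then Q* = 654.1 - 0.5(560) = 374.1.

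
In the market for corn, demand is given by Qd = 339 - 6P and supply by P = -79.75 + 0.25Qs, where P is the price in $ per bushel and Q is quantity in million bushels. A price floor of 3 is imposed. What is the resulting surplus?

Surplus = 10

Solving each curve for Q: Qs = 319 + 4P.
With P fixed at 3, quantity demanded is 321 and quantity supplied is 331.
Surplus = Qs - Qd = 331 - 321 = 10.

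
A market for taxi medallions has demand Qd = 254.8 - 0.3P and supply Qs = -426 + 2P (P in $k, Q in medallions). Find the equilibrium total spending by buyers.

Total spending by buyers = 49136

The market clears where 254.8 - 0.3P = -426 + 2P. Rearranging, 2.3P = 680.8, hence P* = 296.
Substitute back: Q* = 254.8 - 0.3(296) = 166.
Total spending by buyers = P* × Q* = 296 × 166 = 49136.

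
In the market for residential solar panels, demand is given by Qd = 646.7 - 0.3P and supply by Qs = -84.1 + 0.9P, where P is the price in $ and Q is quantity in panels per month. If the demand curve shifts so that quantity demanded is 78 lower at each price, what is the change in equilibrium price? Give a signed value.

ΔP = -65

At equilibrium Qd = Qs, so 646.7 - 0.3P = -84.1 + 0.9P; collecting terms, 730.8 = 1.2P and P* = 609.
From the demand curve, Q* = 646.7 - 0.3(609) = 464.
After the shift, demand is Qd = 568.7 - 0.3P.
The new intersection has 652.8 = 1.2P, i.e. P = 544, Q = 405.5.
ΔP = 544 - 609 = -65.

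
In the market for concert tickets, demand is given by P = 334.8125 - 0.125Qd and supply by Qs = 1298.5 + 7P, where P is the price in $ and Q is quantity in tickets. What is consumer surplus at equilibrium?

Consumer surplus = 235831.640625

Solving each curve for Q: Qd = 2678.5 - 8P.
At equilibrium Qd = Qs, so 2678.5 - 8P = 1298.5 + 7P; collecting terms, 1380 = 15P and P* = 92.
Plugging P* into demand: Q* = 2678.5 - 8(92) = 1942.5.
Demand choke price (Qd = 0): P = 2678.5/8 = 334.8125. Consumer surplus = ½ × (334.8125 - 92) × 1942.5 = 235831.640625.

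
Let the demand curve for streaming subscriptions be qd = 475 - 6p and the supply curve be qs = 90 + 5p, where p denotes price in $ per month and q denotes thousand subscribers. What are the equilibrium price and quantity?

p* = 35, q* = 265

At equilibrium qd = qs, so 475 - 6p = 90 + 5p; collecting terms, 385 = 11p and p* = 35.
Plugging p* into demand: q* = 475 - 6(35) = 265.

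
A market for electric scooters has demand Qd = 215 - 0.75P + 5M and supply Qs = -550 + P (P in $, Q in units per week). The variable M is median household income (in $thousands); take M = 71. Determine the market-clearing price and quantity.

P* = 640, Q* = 90

With M = 71, demand is Qd = 570 - 0.75P.
Equating demand and supply, 570 - 0.75P = -550 + P gives 1.75P = 1120, so P* = 640.
Plugging P* into demand: Q* = 570 - 0.75(640) = 90.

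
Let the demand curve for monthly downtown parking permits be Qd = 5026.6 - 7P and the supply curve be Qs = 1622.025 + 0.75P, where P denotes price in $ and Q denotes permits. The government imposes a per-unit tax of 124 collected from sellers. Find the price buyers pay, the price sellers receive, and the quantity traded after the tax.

P_b = 451.3, P_s = 327.3, Q = 1867.5

With a tax of 124 on sellers, they supply based on the net price P_s = P_b - 124, so Qs = 1529.025 + 0.75P_b.
Set Qd = Qs: 5026.6 - 7P_b = 1529.025 + 0.75P_b, so 3497.575 = 7.75P_b and P_b = 451.3.
So P_s = 327.3 and the quantity traded is Q = 5026.6 - 7(451.3) = 1867.5.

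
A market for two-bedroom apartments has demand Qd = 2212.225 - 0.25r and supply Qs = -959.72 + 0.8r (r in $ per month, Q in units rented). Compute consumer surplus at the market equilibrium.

Consumer surplus = 4245698

Set Qd = Qs: 2212.225 - 0.25r = -959.72 + 0.8r, so 3171.945 = 1.05r and r* = 3020.9.
Plugging r* into demand: Q* = 2212.225 - 0.25(3020.9) = 1457.
Demand choke price (Qd = 0): r = 2212.225/0.25 = 8848.9. Consumer surplus = ½ × (8848.9 - 3020.9) × 1457 = 4245698.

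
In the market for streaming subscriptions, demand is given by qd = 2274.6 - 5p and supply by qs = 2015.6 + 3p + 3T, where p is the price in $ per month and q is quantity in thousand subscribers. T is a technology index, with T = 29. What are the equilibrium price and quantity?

With T = 29, supply is qs = 2102.6 + 3p.
At equilibrium qd = qs, so 2274.6 - 5p = 2102.6 + 3p; collecting terms, 172 = 8p and p* = 21.5.
Plugging p* into demand: q* = 2274.6 - 5(21.5) = 2167.1.

p* = 21.5, q* = 2167.1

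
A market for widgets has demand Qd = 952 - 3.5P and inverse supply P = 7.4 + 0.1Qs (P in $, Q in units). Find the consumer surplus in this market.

Inverting to quantity form: Qs = -74 + 10P.
Equating demand and supply, 952 - 3.5P = -74 + 10P gives 13.5P = 1026, so P* = 76.
Then Q* = 952 - 3.5(76) = 686.
Demand choke price (Qd = 0): P = 952/3.5 = 272. Consumer surplus = ½ × (272 - 76) × 686 = 67228.

Consumer surplus = 67228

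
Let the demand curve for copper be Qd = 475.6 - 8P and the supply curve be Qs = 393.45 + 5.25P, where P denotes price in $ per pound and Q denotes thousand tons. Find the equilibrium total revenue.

Set Qd = Qs: 475.6 - 8P = 393.45 + 5.25P, so 82.15 = 13.25P and P* = 6.2.
Substitute back: Q* = 475.6 - 8(6.2) = 426.
Total revenue = P* × Q* = 6.2 × 426 = 2641.2.

Total revenue = 2641.2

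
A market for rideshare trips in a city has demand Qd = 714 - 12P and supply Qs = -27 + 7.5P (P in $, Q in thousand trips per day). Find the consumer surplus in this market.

The market clears where 714 - 12P = -27 + 7.5P. Rearranging, 19.5P = 741, hence P* = 38.
Substitute back: Q* = 714 - 12(38) = 258.
Demand choke price (Qd = 0): P = 714/12 = 59.5. Consumer surplus = ½ × (59.5 - 38) × 258 = 2773.5.

Consumer surplus = 2773.5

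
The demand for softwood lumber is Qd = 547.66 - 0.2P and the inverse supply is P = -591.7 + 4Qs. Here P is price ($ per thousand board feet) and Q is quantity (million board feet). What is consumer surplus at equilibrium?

Inverting to quantity form: Qs = 147.925 + 0.25P.
Set Qd = Qs: 547.66 - 0.2P = 147.925 + 0.25P, so 399.735 = 0.45P and P* = 888.3.
Then Q* = 547.66 - 0.2(888.3) = 370.
Demand choke price (Qd = 0): P = 547.66/0.2 = 2738.3. Consumer surplus = ½ × (2738.3 - 888.3) × 370 = 342250.

Consumer surplus = 342250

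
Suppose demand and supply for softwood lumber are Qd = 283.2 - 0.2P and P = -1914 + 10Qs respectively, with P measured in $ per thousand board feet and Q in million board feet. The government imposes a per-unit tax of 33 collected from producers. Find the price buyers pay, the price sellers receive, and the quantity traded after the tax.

P_b = 317, P_s = 284, Q = 219.8

Rewriting in direct form: Qs = 191.4 + 0.1P.
The tax drives a wedge P_b - P_s = 33. Substituting P_s = P_b - 33 into supply: Qs = 188.1 + 0.1P_b.
Market clearing requires 283.2 - 0.2P_b = 188.1 + 0.1P_b; hence 95.1 = 0.3P_b and P_b = 317.
Then P_s = 317 - 33 = 284 and Q = 283.2 - 0.2(317) = 219.8.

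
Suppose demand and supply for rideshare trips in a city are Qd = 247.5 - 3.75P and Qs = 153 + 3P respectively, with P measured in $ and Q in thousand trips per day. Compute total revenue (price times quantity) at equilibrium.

At equilibrium Qd = Qs, so 247.5 - 3.75P = 153 + 3P; collecting terms, 94.5 = 6.75P and P* = 14.
Plugging P* into demand: Q* = 247.5 - 3.75(14) = 195.
Total revenue = P* × Q* = 14 × 195 = 2730.

Total revenue = 2730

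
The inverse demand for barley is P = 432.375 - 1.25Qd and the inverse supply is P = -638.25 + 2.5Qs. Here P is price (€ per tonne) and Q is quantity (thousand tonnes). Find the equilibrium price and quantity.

P* = 75.5, Q* = 285.5

Solving each curve for Q: Qd = 345.9 - 0.8P and Qs = 255.3 + 0.4P.
Set Qd = Qs: 345.9 - 0.8P = 255.3 + 0.4P, so 90.6 = 1.2P and P* = 75.5.
Then Q* = 345.9 - 0.8(75.5) = 285.5.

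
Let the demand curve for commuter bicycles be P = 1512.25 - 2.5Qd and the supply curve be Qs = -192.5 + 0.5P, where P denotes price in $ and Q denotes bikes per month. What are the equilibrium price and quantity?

Inverting to quantity form: Qd = 604.9 - 0.4P.
Equating demand and supply, 604.9 - 0.4P = -192.5 + 0.5P gives 0.9P = 797.4, so P* = 886.
From the demand curve, Q* = 604.9 - 0.4(886) = 250.5.

P* = 886, Q* = 250.5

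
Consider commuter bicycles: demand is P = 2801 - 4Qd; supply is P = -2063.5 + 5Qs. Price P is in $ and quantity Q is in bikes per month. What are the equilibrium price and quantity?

P* = 639, Q* = 540.5

Rewriting in direct form: Qd = 700.25 - 0.25P and Qs = 412.7 + 0.2P.
The market clears where 700.25 - 0.25P = 412.7 + 0.2P. Rearranging, 0.45P = 287.55, hence P* = 639.
Then Q* = 700.25 - 0.25(639) = 540.5.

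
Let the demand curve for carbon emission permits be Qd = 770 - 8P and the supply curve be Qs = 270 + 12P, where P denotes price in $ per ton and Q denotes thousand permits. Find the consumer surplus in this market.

Equating demand and supply, 770 - 8P = 270 + 12P gives 20P = 500, so P* = 25.
Then Q* = 770 - 8(25) = 570.
Demand choke price (Qd = 0): P = 770/8 = 96.25. Consumer surplus = ½ × (96.25 - 25) × 570 = 20306.25.

Consumer surplus = 20306.25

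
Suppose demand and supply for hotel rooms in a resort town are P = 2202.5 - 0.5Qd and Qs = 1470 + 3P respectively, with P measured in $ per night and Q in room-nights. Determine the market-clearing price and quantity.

In direct form, Qd = 4405 - 2P.
The market clears where 4405 - 2P = 1470 + 3P. Rearranging, 5P = 2935, hence P* = 587.
Substitute back: Q* = 4405 - 2(587) = 3231.

P* = 587, Q* = 3231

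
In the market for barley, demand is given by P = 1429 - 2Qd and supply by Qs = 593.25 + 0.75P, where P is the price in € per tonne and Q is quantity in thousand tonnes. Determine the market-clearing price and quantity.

P* = 97, Q* = 666

Solving each curve for Q: Qd = 714.5 - 0.5P.
The market clears where 714.5 - 0.5P = 593.25 + 0.75P. Rearranging, 1.25P = 121.25, hence P* = 97.
From the demand curve, Q* = 714.5 - 0.5(97) = 666.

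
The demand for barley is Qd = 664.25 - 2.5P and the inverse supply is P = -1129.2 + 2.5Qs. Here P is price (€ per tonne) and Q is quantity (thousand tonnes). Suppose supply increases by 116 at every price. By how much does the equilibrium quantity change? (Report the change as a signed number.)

In direct form, Qs = 451.68 + 0.4P.
Set Qd = Qs: 664.25 - 2.5P = 451.68 + 0.4P, so 212.57 = 2.9P and P* = 73.3.
Plugging P* into demand: Q* = 664.25 - 2.5(73.3) = 481.
After the shift, supply is Qs = 567.68 + 0.4P.
New equilibrium: 96.57 = 2.9P, so P = 33.3 and Q = 581.
ΔQ = 581 - 481 = 100.

ΔQ = 100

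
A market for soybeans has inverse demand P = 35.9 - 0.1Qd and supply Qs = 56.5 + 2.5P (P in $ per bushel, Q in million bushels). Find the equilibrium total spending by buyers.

Total spending by buyers = 2831.4

Solving each curve for Q: Qd = 359 - 10P.
At equilibrium Qd = Qs, so 359 - 10P = 56.5 + 2.5P; collecting terms, 302.5 = 12.5P and P* = 24.2.
Plugging P* into demand: Q* = 359 - 10(24.2) = 117.
Total spending by buyers = P* × Q* = 24.2 × 117 = 2831.4.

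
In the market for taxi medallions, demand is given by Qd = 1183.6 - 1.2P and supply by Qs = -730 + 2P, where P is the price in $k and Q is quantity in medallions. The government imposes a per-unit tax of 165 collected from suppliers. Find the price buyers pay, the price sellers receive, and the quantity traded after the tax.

P_b = 701.125, P_s = 536.125, Q = 342.25

Suppliers keep P_s = P_b - 165 per unit, so supply in terms of the buyer price is Qs = -1060 + 2P_b.
Set Qd = Qs: 1183.6 - 1.2P_b = -1060 + 2P_b, so 2243.6 = 3.2P_b and P_b = 701.125.
Then P_s = 701.125 - 165 = 536.125 and Q = 1183.6 - 1.2(701.125) = 342.25.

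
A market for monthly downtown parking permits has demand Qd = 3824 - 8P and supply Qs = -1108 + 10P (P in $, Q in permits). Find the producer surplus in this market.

Set Qd = Qs: 3824 - 8P = -1108 + 10P, so 4932 = 18P and P* = 274.
Then Q* = 3824 - 8(274) = 1632.
Supply choke price (Qs = 0): P = 110.8. Producer surplus = ½ × (274 - 110.8) × 1632 = 133171.2.

Producer surplus = 133171.2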